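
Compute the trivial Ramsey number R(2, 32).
R(2, 32) = 32

R(2, k) = k for all k ≥ 2: in a 2-colouring of K_k, either some edge is red (a red K_2) or all edges are blue (a blue K_k). And K_{31} coloured all-blue has no blue K_32, so R(2, 32) > 31. Hence R(2, 32) = 32.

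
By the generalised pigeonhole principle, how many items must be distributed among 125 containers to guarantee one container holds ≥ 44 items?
n = (44 − 1)·125 + 1 = 5376

By the generalised pigeonhole principle, to guarantee some box contains ≥ r objects we need more than (r − 1) · k objects total. Threshold: n = (r − 1) · k + 1. With r = 44 and k = 125: n = 43 · 125 + 1 = 5375 + 1 = 5376. For n = 5375 = 43 · 125, we can put exactly 43 objects in every box, avoiding 44 in any single one — so 5376 is tight.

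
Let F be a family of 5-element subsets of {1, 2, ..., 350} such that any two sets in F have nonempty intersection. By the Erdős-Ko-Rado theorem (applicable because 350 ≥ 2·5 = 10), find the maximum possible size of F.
max |F| = C(349, 4) = 607573751

The Erdős-Ko-Rado theorem states: for n ≥ 2k, an intersecting family of k-subsets of an n-element set has size at most C(n − 1, k − 1), with equality for 'star' families {A ⊆ [n] : |A| = k, i ∈ A} (fix an element i). For n = 350, k = 5: C(349, 4) = 607573751.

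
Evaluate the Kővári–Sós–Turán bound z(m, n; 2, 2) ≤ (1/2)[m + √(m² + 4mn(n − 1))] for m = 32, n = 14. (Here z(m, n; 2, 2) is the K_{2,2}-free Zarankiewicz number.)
z(32, 14; 2, 2) ≤ (1/2)[32 + √(32² + 4·32·14·13)] = (1/2)[32 + √24320] = 93.9744

Kővári–Sós–Turán: let r_1, ..., r_32 be the row sums and z = Σ r_i the total number of 1s. Each pair of columns can share at most one row with both entries 1 (else a 2×2 all-ones block appears), so Σ_i C(r_i, 2) ≤ C(14, 2) = 91. By convexity Σ_i C(r_i, 2) ≥ 32·C(z/32, 2) = z(z − 32)/(2·32), giving z² − 32z − 32·14·13 ≤ 0 and hence z ≤ (1/2)[32 + √(1024 + 4·5824)] = (1/2)[32 + √24320] ≈ (1/2)(32 + 155.9487) = 93.9744.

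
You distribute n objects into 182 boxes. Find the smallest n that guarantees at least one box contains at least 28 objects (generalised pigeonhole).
n = (28 − 1)·182 + 1 = 4915

By the generalised pigeonhole principle, to guarantee some box contains ≥ r objects we need more than (r − 1) · k objects total. Threshold: n = (r − 1) · k + 1. With r = 28 and k = 182: n = 27 · 182 + 1 = 4914 + 1 = 4915. For n = 4914 = 27 · 182, we can put exactly 27 objects in every box, avoiding 28 in any single one — so 4915 is tight.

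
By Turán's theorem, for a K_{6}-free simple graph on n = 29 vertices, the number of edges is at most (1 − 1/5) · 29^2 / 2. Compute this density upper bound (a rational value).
Turán density bound = (4/5) · 29^2/2 = 1682/5 ≈ 336.4

Turán's theorem: ex(n, K_{r+1}) is achieved by the complete r-partite Turán graph T(n, r) with parts as balanced as possible, and is at most (1 − 1/r) · n^2/2. For r = 5, n = 29: the density bound is (4/5) · 841/2 = 1682/5 ≈ 336.4. The integer-valued extremum is e(T(29, 5)) = 336, which is strictly less than the density bound 1682/5 since 5 ∤ 29 (the parts of T(29, 5) cannot all be equal).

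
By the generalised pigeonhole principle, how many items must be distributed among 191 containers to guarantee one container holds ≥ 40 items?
n = (40 − 1)·191 + 1 = 7450

By the generalised pigeonhole principle, to guarantee some box contains ≥ r objects we need more than (r − 1) · k objects total. Threshold: n = (r − 1) · k + 1. With r = 40 and k = 191: n = 39 · 191 + 1 = 7449 + 1 = 7450. For n = 7449 = 39 · 191, we can put exactly 39 objects in every box, avoiding 40 in any single one — so 7450 is tight.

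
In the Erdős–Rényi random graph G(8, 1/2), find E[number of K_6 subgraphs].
E[# K_6] = C(8, 6) · (1/2)^C(6, 2) = 28 / 2^15 = 7/8192 ≈ 0.000854

For each 6-subset S of vertices (there are C(8, 6) = 28 such S), let X_S = 1 if S induces a K_6 (all C(6, 2) = 15 edges present). Then P(X_S = 1) = (1/2)^15 = 1/32768. By linearity of expectation, E[# K_6] = C(8, 6) · (1/2)^15 = 28 / 32768 = 7/8192 ≈ 0.000854.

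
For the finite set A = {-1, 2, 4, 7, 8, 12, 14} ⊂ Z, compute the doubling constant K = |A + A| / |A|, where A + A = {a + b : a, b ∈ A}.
K = |A + A| / |A| = 23/7

Enumerate A + A = {a + b : a, b ∈ A}. With |A| = 7, there are |A|^2 = 49 ordered sum pairs; collecting distinct values, A + A = {-2, 1, 3, 4, 6, 7, 8, 9, 10, 11, 12, 13, 14, 15, 16, 18, 19, 20, 21, 22, 24, 26, 28}, so |A + A| = 23. Thus K = 23/7. For comparison, the minimum possible |A + A| over all 7-element sets is 2·7 − 1 = 13 (so min K = 13/7), attained only by arithmetic progressions.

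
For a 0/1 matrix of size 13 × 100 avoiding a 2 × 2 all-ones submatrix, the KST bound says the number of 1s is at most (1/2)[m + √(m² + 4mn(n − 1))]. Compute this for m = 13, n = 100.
z(13, 100; 2, 2) ≤ (1/2)[13 + √(13² + 4·13·100·99)] = (1/2)[13 + √514969] = 365.3067

Kővári–Sós–Turán: let r_1, ..., r_13 be the row sums and z = Σ r_i the total number of 1s. Each pair of columns can share at most one row with both entries 1 (else a 2×2 all-ones block appears), so Σ_i C(r_i, 2) ≤ C(100, 2) = 4950. By convexity Σ_i C(r_i, 2) ≥ 13·C(z/13, 2) = z(z − 13)/(2·13), giving z² − 13z − 13·100·99 ≤ 0 and hence z ≤ (1/2)[13 + √(169 + 4·128700)] = (1/2)[13 + √514969] ≈ (1/2)(13 + 717.6134) = 365.3067.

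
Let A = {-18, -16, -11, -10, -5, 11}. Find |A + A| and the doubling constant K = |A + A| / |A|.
K = |A + A| / |A| = 20/6 = 10/3

Enumerate A + A = {a + b : a, b ∈ A}. With |A| = 6, there are |A|^2 = 36 ordered sum pairs; collecting distinct values, A + A = {-36, -34, -32, -29, -28, -27, -26, -23, -22, -21, -20, -16, -15, -10, -7, -5, 0, 1, 6, 22}, so |A + A| = 20. Thus K = 20/6 = 10/3. For comparison, the minimum possible |A + A| over all 6-element sets is 2·6 − 1 = 11 (so min K = 11/6), attained only by arithmetic progressions.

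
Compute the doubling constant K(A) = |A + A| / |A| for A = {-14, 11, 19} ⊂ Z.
K = |A + A| / |A| = 6/3 = 2

Enumerate A + A = {a + b : a, b ∈ A}. With |A| = 3, there are |A|^2 = 9 ordered sum pairs; collecting distinct values, A + A = {-28, -3, 5, 22, 30, 38}, so |A + A| = 6. Thus K = 6/3 = 2. For comparison, the minimum possible |A + A| over all 3-element sets is 2·3 − 1 = 5 (so min K = 5/3), attained only by arithmetic progressions.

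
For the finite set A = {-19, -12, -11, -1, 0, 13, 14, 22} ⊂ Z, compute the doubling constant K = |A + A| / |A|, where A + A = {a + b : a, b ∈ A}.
K = |A + A| / |A| = 32/8 = 4

Enumerate A + A = {a + b : a, b ∈ A}. With |A| = 8, there are |A|^2 = 64 ordered sum pairs; collecting distinct values, A + A = {-38, -31, -30, -24, -23, -22, -20, -19, -13, -12, -11, -6, -5, -2, -1, 0, 1, 2, 3, 10, 11, 12, 13, 14, 21, 22, 26, 27, 28, 35, 36, 44}, so |A + A| = 32. Thus K = 32/8 = 4. For comparison, the minimum possible |A + A| over all 8-element sets is 2·8 − 1 = 15 (so min K = 15/8), attained only by arithmetic progressions.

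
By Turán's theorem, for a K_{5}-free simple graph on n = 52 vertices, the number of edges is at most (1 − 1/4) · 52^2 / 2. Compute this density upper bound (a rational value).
Turán density bound = (3/4) · 52^2/2 = 1014

Turán's theorem: ex(n, K_{r+1}) is achieved by the complete r-partite Turán graph T(n, r) with parts as balanced as possible, and is at most (1 − 1/r) · n^2/2. For r = 4, n = 52: the density bound is (3/4) · 2704/2 = 1014. Since 4 ∣ 52, the Turán graph T(52, 4) has parts of equal size 13, and its edge count e(T(52, 4)) = 1014 attains the density bound exactly.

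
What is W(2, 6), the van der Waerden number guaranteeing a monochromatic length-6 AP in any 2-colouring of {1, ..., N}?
W(2, 6) = 1132

This is a classical value, W(2, 6) = 1132, established by combining an explicit 2-colouring of {1, ..., 1131} with no monochromatic 6-AP (giving the lower bound W(2, 6) > 1131) and a finite case analysis / exhaustive computer search showing every 2-colouring of {1, ..., 1132} has such an AP.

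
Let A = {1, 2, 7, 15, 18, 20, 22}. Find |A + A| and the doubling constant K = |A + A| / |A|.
K = |A + A| / |A| = 26/7

Enumerate A + A = {a + b : a, b ∈ A}. With |A| = 7, there are |A|^2 = 49 ordered sum pairs; collecting distinct values, A + A = {2, 3, 4, 8, 9, 14, 16, 17, 19, 20, 21, 22, 23, 24, 25, 27, 29, 30, 33, 35, 36, 37, 38, 40, 42, 44}, so |A + A| = 26. Thus K = 26/7. For comparison, the minimum possible |A + A| over all 7-element sets is 2·7 − 1 = 13 (so min K = 13/7), attained only by arithmetic progressions.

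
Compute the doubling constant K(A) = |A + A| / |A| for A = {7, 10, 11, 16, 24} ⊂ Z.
K = |A + A| / |A| = 15/5 = 3

Enumerate A + A = {a + b : a, b ∈ A}. With |A| = 5, there are |A|^2 = 25 ordered sum pairs; collecting distinct values, A + A = {14, 17, 18, 20, 21, 22, 23, 26, 27, 31, 32, 34, 35, 40, 48}, so |A + A| = 15. Thus K = 15/5 = 3. For comparison, the minimum possible |A + A| over all 5-element sets is 2·5 − 1 = 9 (so min K = 9/5), attained only by arithmetic progressions.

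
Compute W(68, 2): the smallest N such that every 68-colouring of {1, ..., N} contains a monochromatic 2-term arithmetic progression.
W(68, 2) = 68 + 1 = 69

A 2-term AP is any pair of integers, so a monochromatic 2-AP exists iff some colour is used at least twice. With 68 colours, the colouring i ↦ i on {1, ..., 68} uses each colour once, avoiding any monochromatic pair, so W(68, 2) > 68. For {1, ..., 69}, pigeonhole forces two integers of the same colour, which form a monochromatic 2-AP. Hence W(68, 2) = 69.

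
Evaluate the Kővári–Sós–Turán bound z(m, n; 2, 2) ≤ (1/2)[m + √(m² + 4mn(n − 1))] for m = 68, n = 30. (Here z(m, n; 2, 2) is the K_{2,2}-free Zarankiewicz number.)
z(68, 30; 2, 2) ≤ (1/2)[68 + √(68² + 4·68·30·29)] = (1/2)[68 + √241264] = 279.5932

Kővári–Sós–Turán: let r_1, ..., r_68 be the row sums and z = Σ r_i the total number of 1s. Each pair of columns can share at most one row with both entries 1 (else a 2×2 all-ones block appears), so Σ_i C(r_i, 2) ≤ C(30, 2) = 435. By convexity Σ_i C(r_i, 2) ≥ 68·C(z/68, 2) = z(z − 68)/(2·68), giving z² − 68z − 68·30·29 ≤ 0 and hence z ≤ (1/2)[68 + √(4624 + 4·59160)] = (1/2)[68 + √241264] ≈ (1/2)(68 + 491.1863) = 279.5932.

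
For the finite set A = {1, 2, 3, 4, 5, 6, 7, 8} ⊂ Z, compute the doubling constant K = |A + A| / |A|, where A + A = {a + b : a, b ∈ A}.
K = |A + A| / |A| = 15/8

Enumerate A + A = {a + b : a, b ∈ A}. With |A| = 8, there are |A|^2 = 64 ordered sum pairs; collecting distinct values, A + A = {2, 3, 4, 5, 6, 7, 8, 9, 10, 11, 12, 13, 14, 15, 16}, so |A + A| = 15. Thus K = 15/8. Here |A + A| = 2|A| − 1 = 15, the minimum possible — so K = 15/8 is minimal, which holds iff A is an arithmetic progression.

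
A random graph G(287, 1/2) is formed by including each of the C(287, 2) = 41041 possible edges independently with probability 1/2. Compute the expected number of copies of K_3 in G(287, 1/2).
E[# K_3] = C(287, 3) · (1/2)^C(3, 2) = 3898895 / 2^3 = 487361.875

For each 3-subset S of vertices (there are C(287, 3) = 3898895 such S), let X_S = 1 if S induces a K_3 (all C(3, 2) = 3 edges present). Then P(X_S = 1) = (1/2)^3 = 1/8. By linearity of expectation, E[# K_3] = C(287, 3) · (1/2)^3 = 3898895 / 8 = 487361.875.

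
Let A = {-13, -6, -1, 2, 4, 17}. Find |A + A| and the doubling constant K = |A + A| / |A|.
K = |A + A| / |A| = 19/6

Enumerate A + A = {a + b : a, b ∈ A}. With |A| = 6, there are |A|^2 = 36 ordered sum pairs; collecting distinct values, A + A = {-26, -19, -14, -12, -11, -9, -7, -4, -2, 1, 3, 4, 6, 8, 11, 16, 19, 21, 34}, so |A + A| = 19. Thus K = 19/6. For comparison, the minimum possible |A + A| over all 6-element sets is 2·6 − 1 = 11 (so min K = 11/6), attained only by arithmetic progressions.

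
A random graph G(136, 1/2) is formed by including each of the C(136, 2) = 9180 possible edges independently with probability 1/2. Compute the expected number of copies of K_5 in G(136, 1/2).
E[# K_5] = C(136, 5) · (1/2)^C(5, 2) = 359933112 / 2^10 = 44991639/128 = 351497.1796875

For each 5-subset S of vertices (there are C(136, 5) = 359933112 such S), let X_S = 1 if S induces a K_5 (all C(5, 2) = 10 edges present). Then P(X_S = 1) = (1/2)^10 = 1/1024. By linearity of expectation, E[# K_5] = C(136, 5) · (1/2)^10 = 359933112 / 1024 = 44991639/128 = 351497.1796875.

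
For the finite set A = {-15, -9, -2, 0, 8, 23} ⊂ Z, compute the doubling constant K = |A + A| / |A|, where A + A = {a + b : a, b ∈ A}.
K = |A + A| / |A| = 20/6 = 10/3

Enumerate A + A = {a + b : a, b ∈ A}. With |A| = 6, there are |A|^2 = 36 ordered sum pairs; collecting distinct values, A + A = {-30, -24, -18, -17, -15, -11, -9, -7, -4, -2, -1, 0, 6, 8, 14, 16, 21, 23, 31, 46}, so |A + A| = 20. Thus K = 20/6 = 10/3. For comparison, the minimum possible |A + A| over all 6-element sets is 2·6 − 1 = 11 (so min K = 11/6), attained only by arithmetic progressions.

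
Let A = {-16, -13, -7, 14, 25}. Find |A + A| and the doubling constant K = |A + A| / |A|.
K = |A + A| / |A| = 15/5 = 3

Enumerate A + A = {a + b : a, b ∈ A}. With |A| = 5, there are |A|^2 = 25 ordered sum pairs; collecting distinct values, A + A = {-32, -29, -26, -23, -20, -14, -2, 1, 7, 9, 12, 18, 28, 39, 50}, so |A + A| = 15. Thus K = 15/5 = 3. For comparison, the minimum possible |A + A| over all 5-element sets is 2·5 − 1 = 9 (so min K = 9/5), attained only by arithmetic progressions.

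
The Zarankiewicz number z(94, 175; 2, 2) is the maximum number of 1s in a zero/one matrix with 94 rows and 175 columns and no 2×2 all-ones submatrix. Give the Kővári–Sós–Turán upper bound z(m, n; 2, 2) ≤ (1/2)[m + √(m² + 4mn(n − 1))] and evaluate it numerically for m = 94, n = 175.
z(94, 175; 2, 2) ≤ (1/2)[94 + √(94² + 4·94·175·174)] = (1/2)[94 + √11458036] = 1739.486

Kővári–Sós–Turán: let r_1, ..., r_94 be the row sums and z = Σ r_i the total number of 1s. Each pair of columns can share at most one row with both entries 1 (else a 2×2 all-ones block appears), so Σ_i C(r_i, 2) ≤ C(175, 2) = 15225. By convexity Σ_i C(r_i, 2) ≥ 94·C(z/94, 2) = z(z − 94)/(2·94), giving z² − 94z − 94·175·174 ≤ 0 and hence z ≤ (1/2)[94 + √(8836 + 4·2862300)] = (1/2)[94 + √11458036] ≈ (1/2)(94 + 3384.9721) = 1739.486.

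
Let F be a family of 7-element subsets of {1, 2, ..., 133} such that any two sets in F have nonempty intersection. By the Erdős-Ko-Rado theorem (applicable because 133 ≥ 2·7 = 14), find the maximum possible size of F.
max |F| = C(132, 6) = 6547258432

Erdős-Ko-Rado (1961): when n ≥ 2k, max |F| = C(n−1, k−1). The bound is attained by the star {A : i ∈ A} for any fixed i ∈ [n]. Here C(133−1, 7−1) = C(132, 6) = 6547258432.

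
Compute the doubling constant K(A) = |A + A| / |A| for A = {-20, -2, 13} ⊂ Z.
K = |A + A| / |A| = 6/3 = 2

Enumerate A + A = {a + b : a, b ∈ A}. With |A| = 3, there are |A|^2 = 9 ordered sum pairs; collecting distinct values, A + A = {-40, -22, -7, -4, 11, 26}, so |A + A| = 6. Thus K = 6/3 = 2. For comparison, the minimum possible |A + A| over all 3-element sets is 2·3 − 1 = 5 (so min K = 5/3), attained only by arithmetic progressions.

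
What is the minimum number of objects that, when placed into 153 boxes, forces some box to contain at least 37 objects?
n = (37 − 1)·153 + 1 = 5509

By the generalised pigeonhole principle, to guarantee some box contains ≥ r objects we need more than (r − 1) · k objects total. Threshold: n = (r − 1) · k + 1. With r = 37 and k = 153: n = 36 · 153 + 1 = 5508 + 1 = 5509. For n = 5508 = 36 · 153, we can put exactly 36 objects in every box, avoiding 37 in any single one — so 5509 is tight.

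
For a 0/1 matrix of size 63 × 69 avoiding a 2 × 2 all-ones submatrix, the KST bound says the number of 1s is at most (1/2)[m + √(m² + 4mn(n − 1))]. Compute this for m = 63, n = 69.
z(63, 69; 2, 2) ≤ (1/2)[63 + √(63² + 4·63·69·68)] = (1/2)[63 + √1186353] = 576.0992

Kővári–Sós–Turán: let r_1, ..., r_63 be the row sums and z = Σ r_i the total number of 1s. Each pair of columns can share at most one row with both entries 1 (else a 2×2 all-ones block appears), so Σ_i C(r_i, 2) ≤ C(69, 2) = 2346. By convexity Σ_i C(r_i, 2) ≥ 63·C(z/63, 2) = z(z − 63)/(2·63), giving z² − 63z − 63·69·68 ≤ 0 and hence z ≤ (1/2)[63 + √(3969 + 4·295596)] = (1/2)[63 + √1186353] ≈ (1/2)(63 + 1089.1983) = 576.0992.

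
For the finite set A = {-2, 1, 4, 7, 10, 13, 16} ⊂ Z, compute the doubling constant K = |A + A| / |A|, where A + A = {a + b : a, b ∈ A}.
K = |A + A| / |A| = 13/7

Enumerate A + A = {a + b : a, b ∈ A}. With |A| = 7, there are |A|^2 = 49 ordered sum pairs; collecting distinct values, A + A = {-4, -1, 2, 5, 8, 11, 14, 17, 20, 23, 26, 29, 32}, so |A + A| = 13. Thus K = 13/7. Here |A + A| = 2|A| − 1 = 13, the minimum possible — so K = 13/7 is minimal, which holds iff A is an arithmetic progression.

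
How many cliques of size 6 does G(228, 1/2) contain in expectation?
E[# K_6] = C(228, 6) · (1/2)^C(6, 2) = 182587922160 / 2^15 = 11411745135/2048 ≈ 5572141.179199

For each 6-subset S of vertices (there are C(228, 6) = 182587922160 such S), let X_S = 1 if S induces a K_6 (all C(6, 2) = 15 edges present). Then P(X_S = 1) = (1/2)^15 = 1/32768. By linearity of expectation, E[# K_6] = C(228, 6) · (1/2)^15 = 182587922160 / 32768 = 11411745135/2048 ≈ 5572141.179199.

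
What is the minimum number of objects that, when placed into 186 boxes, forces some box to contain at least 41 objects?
n = (41 − 1)·186 + 1 = 7441

By the generalised pigeonhole principle, to guarantee some box contains ≥ r objects we need more than (r − 1) · k objects total. Threshold: n = (r − 1) · k + 1. With r = 41 and k = 186: n = 40 · 186 + 1 = 7440 + 1 = 7441. For n = 7440 = 40 · 186, we can put exactly 40 objects in every box, avoiding 41 in any single one — so 7441 is tight.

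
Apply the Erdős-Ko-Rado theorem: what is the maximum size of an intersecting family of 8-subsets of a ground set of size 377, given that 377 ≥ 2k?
max |F| = C(376, 7) = 199290952927000

Erdős-Ko-Rado (1961): when n ≥ 2k, max |F| = C(n−1, k−1). The bound is attained by the star {A : i ∈ A} for any fixed i ∈ [n]. Here C(377−1, 8−1) = C(376, 7) = 199290952927000.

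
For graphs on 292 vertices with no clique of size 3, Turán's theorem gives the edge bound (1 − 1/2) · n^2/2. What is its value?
Turán density bound = (1/2) · 292^2/2 = 21316

Turán's theorem: ex(n, K_{r+1}) is achieved by the complete r-partite Turán graph T(n, r) with parts as balanced as possible, and is at most (1 − 1/r) · n^2/2. For r = 2, n = 292: the density bound is (1/2) · 85264/2 = 21316. Since 2 ∣ 292, the Turán graph T(292, 2) has parts of equal size 146, and its edge count e(T(292, 2)) = 21316 attains the density bound exactly.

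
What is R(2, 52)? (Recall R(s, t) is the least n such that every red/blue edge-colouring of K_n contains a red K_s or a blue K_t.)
R(2, 52) = 52

R(2, k) = k for all k ≥ 2: in a 2-colouring of K_k, either some edge is red (a red K_2) or all edges are blue (a blue K_k). And K_{51} coloured all-blue has no blue K_52, so R(2, 52) > 51. Hence R(2, 52) = 52.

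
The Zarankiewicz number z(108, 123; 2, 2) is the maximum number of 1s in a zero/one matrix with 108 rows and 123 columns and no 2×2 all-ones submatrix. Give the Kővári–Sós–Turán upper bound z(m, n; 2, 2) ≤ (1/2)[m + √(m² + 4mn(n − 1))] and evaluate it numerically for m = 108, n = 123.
z(108, 123; 2, 2) ≤ (1/2)[108 + √(108² + 4·108·123·122)] = (1/2)[108 + √6494256] = 1328.1915

Kővári–Sós–Turán: let r_1, ..., r_108 be the row sums and z = Σ r_i the total number of 1s. Each pair of columns can share at most one row with both entries 1 (else a 2×2 all-ones block appears), so Σ_i C(r_i, 2) ≤ C(123, 2) = 7503. By convexity Σ_i C(r_i, 2) ≥ 108·C(z/108, 2) = z(z − 108)/(2·108), giving z² − 108z − 108·123·122 ≤ 0 and hence z ≤ (1/2)[108 + √(11664 + 4·1620648)] = (1/2)[108 + √6494256] ≈ (1/2)(108 + 2548.383) = 1328.1915.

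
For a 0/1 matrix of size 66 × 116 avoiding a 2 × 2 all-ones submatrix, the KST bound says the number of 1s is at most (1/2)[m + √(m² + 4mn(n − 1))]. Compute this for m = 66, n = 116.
z(66, 116; 2, 2) ≤ (1/2)[66 + √(66² + 4·66·116·115)] = (1/2)[66 + √3526116] = 971.8978

Kővári–Sós–Turán: let r_1, ..., r_66 be the row sums and z = Σ r_i the total number of 1s. Each pair of columns can share at most one row with both entries 1 (else a 2×2 all-ones block appears), so Σ_i C(r_i, 2) ≤ C(116, 2) = 6670. By convexity Σ_i C(r_i, 2) ≥ 66·C(z/66, 2) = z(z − 66)/(2·66), giving z² − 66z − 66·116·115 ≤ 0 and hence z ≤ (1/2)[66 + √(4356 + 4·880440)] = (1/2)[66 + √3526116] ≈ (1/2)(66 + 1877.7955) = 971.8978.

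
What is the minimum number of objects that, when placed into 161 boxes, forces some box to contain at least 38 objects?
n = (38 − 1)·161 + 1 = 5958

By the generalised pigeonhole principle, to guarantee some box contains ≥ r objects we need more than (r − 1) · k objects total. Threshold: n = (r − 1) · k + 1. With r = 38 and k = 161: n = 37 · 161 + 1 = 5957 + 1 = 5958. For n = 5957 = 37 · 161, we can put exactly 37 objects in every box, avoiding 38 in any single one — so 5958 is tight.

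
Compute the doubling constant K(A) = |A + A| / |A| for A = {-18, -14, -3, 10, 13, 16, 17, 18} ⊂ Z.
K = |A + A| / |A| = 33/8

Enumerate A + A = {a + b : a, b ∈ A}. With |A| = 8, there are |A|^2 = 64 ordered sum pairs; collecting distinct values, A + A = {-36, -32, -28, -21, -17, -8, -6, -5, -4, -2, -1, 0, 2, 3, 4, 7, 10, 13, 14, 15, 20, 23, 26, 27, 28, 29, 30, 31, 32, 33, 34, 35, 36}, so |A + A| = 33. Thus K = 33/8. For comparison, the minimum possible |A + A| over all 8-element sets is 2·8 − 1 = 15 (so min K = 15/8), attained only by arithmetic progressions.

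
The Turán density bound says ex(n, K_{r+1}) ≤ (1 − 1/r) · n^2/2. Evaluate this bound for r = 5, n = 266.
Turán density bound = (4/5) · 266^2/2 = 141512/5 ≈ 28302.4

Turán's theorem: ex(n, K_{r+1}) is achieved by the complete r-partite Turán graph T(n, r) with parts as balanced as possible, and is at most (1 − 1/r) · n^2/2. For r = 5, n = 266: the density bound is (4/5) · 70756/2 = 141512/5 ≈ 28302.4. The integer-valued extremum is e(T(266, 5)) = 28302, which is strictly less than the density bound 141512/5 since 5 ∤ 266 (the parts of T(266, 5) cannot all be equal).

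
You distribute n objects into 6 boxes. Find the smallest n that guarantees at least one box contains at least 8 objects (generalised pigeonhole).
n = (8 − 1)·6 + 1 = 43

By the generalised pigeonhole principle, to guarantee some box contains ≥ r objects we need more than (r − 1) · k objects total. Threshold: n = (r − 1) · k + 1. With r = 8 and k = 6: n = 7 · 6 + 1 = 42 + 1 = 43. For n = 42 = 7 · 6, we can put exactly 7 objects in every box, avoiding 8 in any single one — so 43 is tight.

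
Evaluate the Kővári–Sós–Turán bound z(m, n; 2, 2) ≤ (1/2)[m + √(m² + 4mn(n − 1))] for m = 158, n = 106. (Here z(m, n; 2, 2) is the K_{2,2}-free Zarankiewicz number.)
z(158, 106; 2, 2) ≤ (1/2)[158 + √(158² + 4·158·106·105)] = (1/2)[158 + √7059124] = 1407.4506

Kővári–Sós–Turán: let r_1, ..., r_158 be the row sums and z = Σ r_i the total number of 1s. Each pair of columns can share at most one row with both entries 1 (else a 2×2 all-ones block appears), so Σ_i C(r_i, 2) ≤ C(106, 2) = 5565. By convexity Σ_i C(r_i, 2) ≥ 158·C(z/158, 2) = z(z − 158)/(2·158), giving z² − 158z − 158·106·105 ≤ 0 and hence z ≤ (1/2)[158 + √(24964 + 4·1758540)] = (1/2)[158 + √7059124] ≈ (1/2)(158 + 2656.9012) = 1407.4506.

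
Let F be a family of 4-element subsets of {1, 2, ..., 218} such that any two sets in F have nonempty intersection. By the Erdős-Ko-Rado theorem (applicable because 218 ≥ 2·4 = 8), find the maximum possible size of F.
max |F| = C(217, 3) = 1679580

The Erdős-Ko-Rado theorem states: for n ≥ 2k, an intersecting family of k-subsets of an n-element set has size at most C(n − 1, k − 1), with equality for 'star' families {A ⊆ [n] : |A| = k, i ∈ A} (fix an element i). For n = 218, k = 4: C(217, 3) = 1679580.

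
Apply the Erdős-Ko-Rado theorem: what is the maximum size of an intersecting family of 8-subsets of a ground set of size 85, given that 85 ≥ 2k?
max |F| = C(84, 7) = 4529365776

Erdős-Ko-Rado (1961): when n ≥ 2k, max |F| = C(n−1, k−1). The bound is attained by the star {A : i ∈ A} for any fixed i ∈ [n]. Here C(85−1, 8−1) = C(84, 7) = 4529365776.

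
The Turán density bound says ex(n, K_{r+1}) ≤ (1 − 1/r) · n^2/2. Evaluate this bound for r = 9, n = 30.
Turán density bound = (8/9) · 30^2/2 = 400

Turán's theorem: ex(n, K_{r+1}) is achieved by the complete r-partite Turán graph T(n, r) with parts as balanced as possible, and is at most (1 − 1/r) · n^2/2. For r = 9, n = 30: the density bound is (8/9) · 900/2 = 400. The integer-valued extremum is e(T(30, 9)) = 399, which is strictly less than the density bound 400 since 9 ∤ 30 (the parts of T(30, 9) cannot all be equal).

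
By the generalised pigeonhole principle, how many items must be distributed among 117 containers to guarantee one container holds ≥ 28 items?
n = (28 − 1)·117 + 1 = 3160

By the generalised pigeonhole principle, to guarantee some box contains ≥ r objects we need more than (r − 1) · k objects total. Threshold: n = (r − 1) · k + 1. With r = 28 and k = 117: n = 27 · 117 + 1 = 3159 + 1 = 3160. For n = 3159 = 27 · 117, we can put exactly 27 objects in every box, avoiding 28 in any single one — so 3160 is tight.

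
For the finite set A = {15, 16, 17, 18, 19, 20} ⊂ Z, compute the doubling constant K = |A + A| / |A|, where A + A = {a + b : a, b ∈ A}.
K = |A + A| / |A| = 11/6

Enumerate A + A = {a + b : a, b ∈ A}. With |A| = 6, there are |A|^2 = 36 ordered sum pairs; collecting distinct values, A + A = {30, 31, 32, 33, 34, 35, 36, 37, 38, 39, 40}, so |A + A| = 11. Thus K = 11/6. Here |A + A| = 2|A| − 1 = 11, the minimum possible — so K = 11/6 is minimal, which holds iff A is an arithmetic progression.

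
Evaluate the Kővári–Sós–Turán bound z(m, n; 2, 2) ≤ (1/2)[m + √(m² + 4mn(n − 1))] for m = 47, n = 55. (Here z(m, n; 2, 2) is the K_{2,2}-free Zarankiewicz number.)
z(47, 55; 2, 2) ≤ (1/2)[47 + √(47² + 4·47·55·54)] = (1/2)[47 + √560569] = 397.8558

Kővári–Sós–Turán: let r_1, ..., r_47 be the row sums and z = Σ r_i the total number of 1s. Each pair of columns can share at most one row with both entries 1 (else a 2×2 all-ones block appears), so Σ_i C(r_i, 2) ≤ C(55, 2) = 1485. By convexity Σ_i C(r_i, 2) ≥ 47·C(z/47, 2) = z(z − 47)/(2·47), giving z² − 47z − 47·55·54 ≤ 0 and hence z ≤ (1/2)[47 + √(2209 + 4·139590)] = (1/2)[47 + √560569] ≈ (1/2)(47 + 748.7116) = 397.8558.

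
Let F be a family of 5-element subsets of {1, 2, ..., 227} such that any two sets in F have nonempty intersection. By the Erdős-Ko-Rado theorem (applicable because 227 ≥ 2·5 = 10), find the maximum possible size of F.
max |F| = C(226, 4) = 105835800

Erdős-Ko-Rado (1961): when n ≥ 2k, max |F| = C(n−1, k−1). The bound is attained by the star {A : i ∈ A} for any fixed i ∈ [n]. Here C(227−1, 5−1) = C(226, 4) = 105835800.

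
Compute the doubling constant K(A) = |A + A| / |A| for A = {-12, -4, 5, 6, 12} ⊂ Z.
K = |A + A| / |A| = 15/5 = 3

Enumerate A + A = {a + b : a, b ∈ A}. With |A| = 5, there are |A|^2 = 25 ordered sum pairs; collecting distinct values, A + A = {-24, -16, -8, -7, -6, 0, 1, 2, 8, 10, 11, 12, 17, 18, 24}, so |A + A| = 15. Thus K = 15/5 = 3. For comparison, the minimum possible |A + A| over all 5-element sets is 2·5 − 1 = 9 (so min K = 9/5), attained only by arithmetic progressions.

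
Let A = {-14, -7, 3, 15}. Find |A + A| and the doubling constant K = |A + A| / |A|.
K = |A + A| / |A| = 10/4 = 5/2

Enumerate A + A = {a + b : a, b ∈ A}. With |A| = 4, there are |A|^2 = 16 ordered sum pairs; collecting distinct values, A + A = {-28, -21, -14, -11, -4, 1, 6, 8, 18, 30}, so |A + A| = 10. Thus K = 10/4 = 5/2. For comparison, the minimum possible |A + A| over all 4-element sets is 2·4 − 1 = 7 (so min K = 7/4), attained only by arithmetic progressions.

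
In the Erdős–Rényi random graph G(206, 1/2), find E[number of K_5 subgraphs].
E[# K_5] = C(206, 5) · (1/2)^C(5, 2) = 2943861746 / 2^10 = 1471930873/512 ≈ 2874864.986328

For each 5-subset S of vertices (there are C(206, 5) = 2943861746 such S), let X_S = 1 if S induces a K_5 (all C(5, 2) = 10 edges present). Then P(X_S = 1) = (1/2)^10 = 1/1024. By linearity of expectation, E[# K_5] = C(206, 5) · (1/2)^10 = 2943861746 / 1024 = 1471930873/512 ≈ 2874864.986328.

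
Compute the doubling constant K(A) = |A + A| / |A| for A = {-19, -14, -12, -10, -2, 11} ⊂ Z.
K = |A + A| / |A| = 20/6 = 10/3

Enumerate A + A = {a + b : a, b ∈ A}. With |A| = 6, there are |A|^2 = 36 ordered sum pairs; collecting distinct values, A + A = {-38, -33, -31, -29, -28, -26, -24, -22, -21, -20, -16, -14, -12, -8, -4, -3, -1, 1, 9, 22}, so |A + A| = 20. Thus K = 20/6 = 10/3. For comparison, the minimum possible |A + A| over all 6-element sets is 2·6 − 1 = 11 (so min K = 11/6), attained only by arithmetic progressions.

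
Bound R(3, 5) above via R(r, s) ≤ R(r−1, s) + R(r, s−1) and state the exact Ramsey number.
R(3, 5) ≤ R(2, 5) + R(3, 4) = 5 + 9 = 14; exact value R(3, 5) = 14.

The Erdős–Szekeres recurrence R(r, s) ≤ R(r−1, s) + R(r, s−1) applied to (r, s) = (3, 5) gives
  R(3, 5) ≤ R(2, 5) + R(3, 4) = 5 + 9 = 14.
(Recall R(2, k) = k and R is symmetric.) Here the recurrence bound is tight: a matching lower-bound construction on K_{13} shows R(3, 5) > 13, so R(3, 5) = 14 exactly.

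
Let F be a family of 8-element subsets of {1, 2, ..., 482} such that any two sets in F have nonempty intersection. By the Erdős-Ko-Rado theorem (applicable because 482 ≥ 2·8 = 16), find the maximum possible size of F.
max |F| = C(481, 7) = 1131196697950800

The Erdős-Ko-Rado theorem states: for n ≥ 2k, an intersecting family of k-subsets of an n-element set has size at most C(n − 1, k − 1), with equality for 'star' families {A ⊆ [n] : |A| = k, i ∈ A} (fix an element i). For n = 482, k = 8: C(481, 7) = 1131196697950800.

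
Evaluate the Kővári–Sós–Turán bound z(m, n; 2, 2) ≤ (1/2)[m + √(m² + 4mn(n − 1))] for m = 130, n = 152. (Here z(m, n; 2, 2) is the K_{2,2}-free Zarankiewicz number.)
z(130, 152; 2, 2) ≤ (1/2)[130 + √(130² + 4·130·152·151)] = (1/2)[130 + √11951940] = 1793.5789

Kővári–Sós–Turán: let r_1, ..., r_130 be the row sums and z = Σ r_i the total number of 1s. Each pair of columns can share at most one row with both entries 1 (else a 2×2 all-ones block appears), so Σ_i C(r_i, 2) ≤ C(152, 2) = 11476. By convexity Σ_i C(r_i, 2) ≥ 130·C(z/130, 2) = z(z − 130)/(2·130), giving z² − 130z − 130·152·151 ≤ 0 and hence z ≤ (1/2)[130 + √(16900 + 4·2983760)] = (1/2)[130 + √11951940] ≈ (1/2)(130 + 3457.1578) = 1793.5789.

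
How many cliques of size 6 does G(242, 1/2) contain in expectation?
E[# K_6] = C(242, 6) · (1/2)^C(6, 2) = 262080288316 / 2^15 = 65520072079/8192 ≈ 7998055.673706

For each 6-subset S of vertices (there are C(242, 6) = 262080288316 such S), let X_S = 1 if S induces a K_6 (all C(6, 2) = 15 edges present). Then P(X_S = 1) = (1/2)^15 = 1/32768. By linearity of expectation, E[# K_6] = C(242, 6) · (1/2)^15 = 262080288316 / 32768 = 65520072079/8192 ≈ 7998055.673706.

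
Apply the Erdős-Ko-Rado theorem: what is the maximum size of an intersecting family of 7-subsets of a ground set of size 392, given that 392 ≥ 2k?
max |F| = C(391, 6) = 4775165900583

The Erdős-Ko-Rado theorem states: for n ≥ 2k, an intersecting family of k-subsets of an n-element set has size at most C(n − 1, k − 1), with equality for 'star' families {A ⊆ [n] : |A| = k, i ∈ A} (fix an element i). For n = 392, k = 7: C(391, 6) = 4775165900583.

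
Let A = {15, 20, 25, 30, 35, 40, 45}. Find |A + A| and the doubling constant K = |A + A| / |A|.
K = |A + A| / |A| = 13/7

Enumerate A + A = {a + b : a, b ∈ A}. With |A| = 7, there are |A|^2 = 49 ordered sum pairs; collecting distinct values, A + A = {30, 35, 40, 45, 50, 55, 60, 65, 70, 75, 80, 85, 90}, so |A + A| = 13. Thus K = 13/7. Here |A + A| = 2|A| − 1 = 13, the minimum possible — so K = 13/7 is minimal, which holds iff A is an arithmetic progression.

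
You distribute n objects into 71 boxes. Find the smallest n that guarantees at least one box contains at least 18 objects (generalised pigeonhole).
n = (18 − 1)·71 + 1 = 1208

By the generalised pigeonhole principle, to guarantee some box contains ≥ r objects we need more than (r − 1) · k objects total. Threshold: n = (r − 1) · k + 1. With r = 18 and k = 71: n = 17 · 71 + 1 = 1207 + 1 = 1208. For n = 1207 = 17 · 71, we can put exactly 17 objects in every box, avoiding 18 in any single one — so 1208 is tight.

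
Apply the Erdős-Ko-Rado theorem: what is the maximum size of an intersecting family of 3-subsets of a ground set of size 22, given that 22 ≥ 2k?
max |F| = C(21, 2) = 210

Erdős-Ko-Rado (1961): when n ≥ 2k, max |F| = C(n−1, k−1). The bound is attained by the star {A : i ∈ A} for any fixed i ∈ [n]. Here C(22−1, 3−1) = C(21, 2) = 210.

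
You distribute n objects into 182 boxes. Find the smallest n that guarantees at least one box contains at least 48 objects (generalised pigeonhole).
n = (48 − 1)·182 + 1 = 8555

By the generalised pigeonhole principle, to guarantee some box contains ≥ r objects we need more than (r − 1) · k objects total. Threshold: n = (r − 1) · k + 1. With r = 48 and k = 182: n = 47 · 182 + 1 = 8554 + 1 = 8555. For n = 8554 = 47 · 182, we can put exactly 47 objects in every box, avoiding 48 in any single one — so 8555 is tight.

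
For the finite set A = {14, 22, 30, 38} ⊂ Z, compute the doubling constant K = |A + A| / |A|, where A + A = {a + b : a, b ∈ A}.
K = |A + A| / |A| = 7/4

Enumerate A + A = {a + b : a, b ∈ A}. With |A| = 4, there are |A|^2 = 16 ordered sum pairs; collecting distinct values, A + A = {28, 36, 44, 52, 60, 68, 76}, so |A + A| = 7. Thus K = 7/4. Here |A + A| = 2|A| − 1 = 7, the minimum possible — so K = 7/4 is minimal, which holds iff A is an arithmetic progression.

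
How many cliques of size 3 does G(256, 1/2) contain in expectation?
E[# K_3] = C(256, 3) · (1/2)^C(3, 2) = 2763520 / 2^3 = 345440

For each 3-subset S of vertices (there are C(256, 3) = 2763520 such S), let X_S = 1 if S induces a K_3 (all C(3, 2) = 3 edges present). Then P(X_S = 1) = (1/2)^3 = 1/8. By linearity of expectation, E[# K_3] = C(256, 3) · (1/2)^3 = 2763520 / 8 = 345440.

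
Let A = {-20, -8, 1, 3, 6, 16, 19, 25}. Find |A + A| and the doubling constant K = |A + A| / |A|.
K = |A + A| / |A| = 34/8 = 17/4

Enumerate A + A = {a + b : a, b ∈ A}. With |A| = 8, there are |A|^2 = 64 ordered sum pairs; collecting distinct values, A + A = {-40, -28, -19, -17, -16, -14, -7, -5, -4, -2, -1, 2, 4, 5, 6, 7, 8, 9, 11, 12, 17, 19, 20, 22, 25, 26, 28, 31, 32, 35, 38, 41, 44, 50}, so |A + A| = 34. Thus K = 34/8 = 17/4. For comparison, the minimum possible |A + A| over all 8-element sets is 2·8 − 1 = 15 (so min K = 15/8), attained only by arithmetic progressions.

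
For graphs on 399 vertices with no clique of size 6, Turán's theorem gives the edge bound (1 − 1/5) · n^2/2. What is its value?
Turán density bound = (4/5) · 399^2/2 = 318402/5 ≈ 63680.4

Turán's theorem: ex(n, K_{r+1}) is achieved by the complete r-partite Turán graph T(n, r) with parts as balanced as possible, and is at most (1 − 1/r) · n^2/2. For r = 5, n = 399: the density bound is (4/5) · 159201/2 = 318402/5 ≈ 63680.4. The integer-valued extremum is e(T(399, 5)) = 63680, which is strictly less than the density bound 318402/5 since 5 ∤ 399 (the parts of T(399, 5) cannot all be equal).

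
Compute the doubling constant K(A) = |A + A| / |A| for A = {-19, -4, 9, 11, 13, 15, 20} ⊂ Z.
K = |A + A| / |A| = 24/7

Enumerate A + A = {a + b : a, b ∈ A}. With |A| = 7, there are |A|^2 = 49 ordered sum pairs; collecting distinct values, A + A = {-38, -23, -10, -8, -6, -4, 1, 5, 7, 9, 11, 16, 18, 20, 22, 24, 26, 28, 29, 30, 31, 33, 35, 40}, so |A + A| = 24. Thus K = 24/7. For comparison, the minimum possible |A + A| over all 7-element sets is 2·7 − 1 = 13 (so min K = 13/7), attained only by arithmetic progressions.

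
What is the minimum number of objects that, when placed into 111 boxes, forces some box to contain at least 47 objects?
n = (47 − 1)·111 + 1 = 5107

By the generalised pigeonhole principle, to guarantee some box contains ≥ r objects we need more than (r − 1) · k objects total. Threshold: n = (r − 1) · k + 1. With r = 47 and k = 111: n = 46 · 111 + 1 = 5106 + 1 = 5107. For n = 5106 = 46 · 111, we can put exactly 46 objects in every box, avoiding 47 in any single one — so 5107 is tight.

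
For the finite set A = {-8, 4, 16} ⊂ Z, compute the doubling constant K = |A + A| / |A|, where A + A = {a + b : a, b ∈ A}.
K = |A + A| / |A| = 5/3

Enumerate A + A = {a + b : a, b ∈ A}. With |A| = 3, there are |A|^2 = 9 ordered sum pairs; collecting distinct values, A + A = {-16, -4, 8, 20, 32}, so |A + A| = 5. Thus K = 5/3. Here |A + A| = 2|A| − 1 = 5, the minimum possible — so K = 5/3 is minimal, which holds iff A is an arithmetic progression.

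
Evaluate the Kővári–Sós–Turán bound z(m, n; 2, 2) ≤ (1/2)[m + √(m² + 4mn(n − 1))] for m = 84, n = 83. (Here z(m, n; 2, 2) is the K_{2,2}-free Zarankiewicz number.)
z(84, 83; 2, 2) ≤ (1/2)[84 + √(84² + 4·84·83·82)] = (1/2)[84 + √2293872] = 799.2767

Kővári–Sós–Turán: let r_1, ..., r_84 be the row sums and z = Σ r_i the total number of 1s. Each pair of columns can share at most one row with both entries 1 (else a 2×2 all-ones block appears), so Σ_i C(r_i, 2) ≤ C(83, 2) = 3403. By convexity Σ_i C(r_i, 2) ≥ 84·C(z/84, 2) = z(z − 84)/(2·84), giving z² − 84z − 84·83·82 ≤ 0 and hence z ≤ (1/2)[84 + √(7056 + 4·571704)] = (1/2)[84 + √2293872] ≈ (1/2)(84 + 1514.5534) = 799.2767.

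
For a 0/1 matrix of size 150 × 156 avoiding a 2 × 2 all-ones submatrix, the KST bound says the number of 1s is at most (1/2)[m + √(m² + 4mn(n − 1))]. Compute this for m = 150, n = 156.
z(150, 156; 2, 2) ≤ (1/2)[150 + √(150² + 4·150·156·155)] = (1/2)[150 + √14530500] = 1980.9446

Kővári–Sós–Turán: let r_1, ..., r_150 be the row sums and z = Σ r_i the total number of 1s. Each pair of columns can share at most one row with both entries 1 (else a 2×2 all-ones block appears), so Σ_i C(r_i, 2) ≤ C(156, 2) = 12090. By convexity Σ_i C(r_i, 2) ≥ 150·C(z/150, 2) = z(z − 150)/(2·150), giving z² − 150z − 150·156·155 ≤ 0 and hence z ≤ (1/2)[150 + √(22500 + 4·3627000)] = (1/2)[150 + √14530500] ≈ (1/2)(150 + 3811.8893) = 1980.9446.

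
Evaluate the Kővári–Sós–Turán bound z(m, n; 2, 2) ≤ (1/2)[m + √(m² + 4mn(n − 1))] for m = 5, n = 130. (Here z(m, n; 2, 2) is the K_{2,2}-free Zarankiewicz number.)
z(5, 130; 2, 2) ≤ (1/2)[5 + √(5² + 4·5·130·129)] = (1/2)[5 + √335425] = 292.0794

Kővári–Sós–Turán: let r_1, ..., r_5 be the row sums and z = Σ r_i the total number of 1s. Each pair of columns can share at most one row with both entries 1 (else a 2×2 all-ones block appears), so Σ_i C(r_i, 2) ≤ C(130, 2) = 8385. By convexity Σ_i C(r_i, 2) ≥ 5·C(z/5, 2) = z(z − 5)/(2·5), giving z² − 5z − 5·130·129 ≤ 0 and hence z ≤ (1/2)[5 + √(25 + 4·83850)] = (1/2)[5 + √335425] ≈ (1/2)(5 + 579.1589) = 292.0794.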